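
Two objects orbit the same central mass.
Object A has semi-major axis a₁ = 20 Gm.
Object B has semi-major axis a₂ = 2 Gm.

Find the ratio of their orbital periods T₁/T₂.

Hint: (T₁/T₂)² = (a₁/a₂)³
a₁ = 20 Gm = 2 × 10^10 m
a₂ = 2 Gm = 2 × 10^9 m
a₁/a₂ = 10
T₁/T₂ = (a₁/a₂)^(3/2) = (10)^1.5 = 31.6228

Final answer: T₁/T₂ = 31.62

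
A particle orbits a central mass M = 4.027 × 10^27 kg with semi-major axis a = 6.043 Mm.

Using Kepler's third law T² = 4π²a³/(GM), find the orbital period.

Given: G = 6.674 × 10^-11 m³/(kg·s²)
M = 4.027 × 10^27 kg
GM = G × M = 6.674 × 10^-11 × 4.027 × 10^27 = 2.68762 × 10^17 m³/s²
a = 6.043 Mm = 6.043 × 10^6 m
a³ = 2.20677 × 10^20 m³
T = 2π √(a³/GM) = 2π √((2.20677 × 10^20) / (2.68762 × 10^17)) = 2π × 28.6546 s
T = 180.042 s ≈ 3.001 minutes

Final answer: 3.001 minutes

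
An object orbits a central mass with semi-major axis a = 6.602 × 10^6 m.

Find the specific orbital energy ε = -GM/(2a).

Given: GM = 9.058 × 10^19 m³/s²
a = 6.602 × 10^6 m
GM = 9.058 × 10^19 m³/s²
2a = 1.3204 × 10^7 m
ε = −GM/(2a) = -6.86004 × 10^12 J/kg ≈ -6860 GJ/kg

Final answer: -6860 GJ/kg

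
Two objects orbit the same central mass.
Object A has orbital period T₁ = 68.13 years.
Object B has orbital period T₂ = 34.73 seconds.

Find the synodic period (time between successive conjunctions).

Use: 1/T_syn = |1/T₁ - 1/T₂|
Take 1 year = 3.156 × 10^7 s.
T₁ = 68.13 years = 2.15018 × 10^9 s
T₂ = 34.73 seconds
1/T₁ = 4.65077 × 10^-10 s⁻¹
1/T₂ = 0.0287936 s⁻¹
|1/T₁ − 1/T₂| = 0.0287935 s⁻¹
T_syn = 1 / |1/T₁ − 1/T₂| = 34.73 s ≈ 34.73 seconds

Final answer: T_syn = 34.73 seconds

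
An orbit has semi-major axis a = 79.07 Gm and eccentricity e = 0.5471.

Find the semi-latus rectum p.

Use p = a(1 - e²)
a = 79.07 Gm = 7.907 × 10^10 m
e = 0.5471,  e² = 0.299318,  1 − e² = 0.700682
p = a(1 − e²) = 7.907 × 10^10 m × 0.700682 = 5.54029 × 10^10 m ≈ 55.4 Gm

Final answer: p = 55.4 Gm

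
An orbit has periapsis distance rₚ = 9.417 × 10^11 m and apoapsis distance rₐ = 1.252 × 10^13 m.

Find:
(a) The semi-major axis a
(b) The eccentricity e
rₚ = 9.417 × 10^11 m
rₐ = 1.252 × 10^13 m
(a) a = (rₚ + rₐ)/2 = 6.73085 × 10^12 m ≈ 6.731 × 10^12 m
(b) e = (rₐ − rₚ)/(rₐ + rₚ) = (1.15783 × 10^13) / (1.34617 × 10^13) = 0.860092

Final answer:
(a) a = 6.731 × 10^12 m
(b) e = 0.8601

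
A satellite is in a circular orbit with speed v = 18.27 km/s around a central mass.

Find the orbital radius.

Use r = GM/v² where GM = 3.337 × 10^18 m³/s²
v = 18.27 km/s = 18270 m/s
GM = 3.337 × 10^18 m³/s²
v² = 3.33793 × 10^8 m²/s²
r = GM/v² = (3.337 × 10^18) / (3.33793 × 10^8) = 9.99722 × 10^9 m ≈ 9.997 Gm

Final answer: 9.997 Gm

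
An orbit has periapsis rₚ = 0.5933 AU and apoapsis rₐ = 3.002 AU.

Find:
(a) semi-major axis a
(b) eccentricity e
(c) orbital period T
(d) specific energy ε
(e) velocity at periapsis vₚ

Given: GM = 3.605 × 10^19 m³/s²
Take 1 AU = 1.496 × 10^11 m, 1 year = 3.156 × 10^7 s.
rₚ = 0.5933 AU = 8.87577 × 10^10 m
rₐ = 3.002 AU = 4.49099 × 10^11 m
GM = 3.605 × 10^19 m³/s²
a = (rₚ + rₐ)/2 = 2.68928 × 10^11 m
e = (rₐ − rₚ)/(rₐ + rₚ) = (3.60342 × 10^11) / (5.37857 × 10^11) = 0.669958
(a) a = 2.68928 × 10^11 m ≈ 1.798 AU
(b) e = 0.669958 ≈ 0.67
(c) a³ = 1.94496 × 10^34 m³;  T = 2π √(a³/GM) = 2π × 2.32275 × 10^7 s = 1.45943 × 10^8 s ≈ 4.624 years
(d) 2a = 5.37857 × 10^11 m;  ε = −GM/(2a) = -6.70253 × 10^7 J/kg ≈ -67.03 MJ/kg
(e) vₚ² = GM (2/rₚ − 1/a) = 3.605 × 10^19 × (2.25333 × 10^-11 − 3.71846 × 10^-12) = 6.78274 × 10^8 m²/s²;  vₚ = 26043.7 m/s ≈ 5.494 AU/year

Final answer:
(a) semi-major axis a = 1.798 AU
(b) eccentricity e = 0.67
(c) orbital period T = 4.624 years
(d) specific energy ε = -67.03 MJ/kg
(e) velocity at periapsis vₚ = 5.494 AU/year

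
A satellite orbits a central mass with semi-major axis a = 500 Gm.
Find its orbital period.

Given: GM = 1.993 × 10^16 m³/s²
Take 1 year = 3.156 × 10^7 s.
a = 500 Gm = 5 × 10^11 m
GM = 1.993 × 10^16 m³/s²
a³ = 1.25 × 10^35 m³
T = 2π √(a³/GM) = 2π √((1.25 × 10^35) / (1.993 × 10^16)) = 2π × 2.50439 × 10^9 s
T = 1.57355 × 10^10 s ≈ 498.6 years

Final answer: 498.6 years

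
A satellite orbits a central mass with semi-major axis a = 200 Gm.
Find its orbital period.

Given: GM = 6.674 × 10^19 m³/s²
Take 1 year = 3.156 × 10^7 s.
a = 200 Gm = 2 × 10^11 m
GM = 6.674 × 10^19 m³/s²
a³ = 8 × 10^33 m³
T = 2π √(a³/GM) = 2π √((8 × 10^33) / (6.674 × 10^19)) = 2π × 1.09484 × 10^7 s
T = 6.8791 × 10^7 s ≈ 2.18 years

Final answer: 2.18 years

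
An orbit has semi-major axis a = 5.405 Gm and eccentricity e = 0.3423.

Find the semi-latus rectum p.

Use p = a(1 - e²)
a = 5.405 Gm = 5.405 × 10^9 m
e = 0.3423,  e² = 0.117169,  1 − e² = 0.882831
p = a(1 − e²) = 5.405 × 10^9 m × 0.882831 = 4.7717 × 10^9 m ≈ 4.772 Gm

Final answer: p = 4.772 Gm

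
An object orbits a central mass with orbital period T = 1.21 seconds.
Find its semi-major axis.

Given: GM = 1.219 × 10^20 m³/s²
T = 1.21 seconds
GM = 1.219 × 10^20 m³/s²
Kepler's third law: a³ = GM T² / (4π²)
T² = 1.4641 s²
a³ = (1.219 × 10^20) × 1.4641 / (4π²) = 4.52079 × 10^18 m³
a = (a³)^(1/3) = 1.6535 × 10^6 m ≈ 1.654 × 10^6 m

Final answer: 1.654 × 10^6 m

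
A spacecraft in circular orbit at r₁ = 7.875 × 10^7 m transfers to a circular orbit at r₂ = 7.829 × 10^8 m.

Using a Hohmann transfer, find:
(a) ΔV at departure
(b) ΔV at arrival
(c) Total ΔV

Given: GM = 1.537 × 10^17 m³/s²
r₁ = 7.875 × 10^7 m
r₂ = 7.829 × 10^8 m
GM = 1.537 × 10^17 m³/s²
Transfer ellipse: a_t = (r₁ + r₂)/2 = 4.30825 × 10^8 m
Circular speed at r₁: v₁ = √(GM/r₁) = 44178.6 m/s
Transfer speed at r₁ (periapsis): v₁ₜ = √(GM(2/r₁ − 1/a_t)) = 59554.5 m/s
(a) ΔV₁ = v₁ₜ − v₁ = 15375.9 m/s ≈ 15.38 km/s
Circular speed at r₂: v₂ = √(GM/r₂) = 14011.5 m/s
Transfer speed at r₂ (apoapsis): v₂ₜ = √(GM(2/r₂ − 1/a_t)) = 5990.44 m/s
(b) ΔV₂ = v₂ − v₂ₜ = 8021.03 m/s ≈ 8.021 km/s
(c) ΔV_total = ΔV₁ + ΔV₂ = 23396.9 m/s ≈ 23.4 km/s

Final answer:
(a) ΔV₁ = 15.38 km/s
(b) ΔV₂ = 8.021 km/s
(c) ΔV_total = 23.4 km/s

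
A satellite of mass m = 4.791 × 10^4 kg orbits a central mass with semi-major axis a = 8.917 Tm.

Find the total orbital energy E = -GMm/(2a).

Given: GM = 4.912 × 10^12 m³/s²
a = 8.917 Tm = 8.917 × 10^12 m
GM = 4.912 × 10^12 m³/s²
2a = 1.7834 × 10^13 m
GMm = 4.912 × 10^12 × 47910 = 2.35334 × 10^17 m³·kg/s²
E = −GMm/(2a) = -13195.8 J ≈ -13.2 kJ

Final answer: -13.2 kJ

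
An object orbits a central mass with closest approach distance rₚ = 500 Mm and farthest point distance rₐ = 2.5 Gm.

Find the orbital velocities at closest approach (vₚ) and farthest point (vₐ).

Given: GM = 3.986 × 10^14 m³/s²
rₚ = 500 Mm = 5 × 10^8 m
rₐ = 2.5 Gm = 2.5 × 10^9 m
GM = 3.986 × 10^14 m³/s²
a = (rₚ + rₐ)/2 = 1.5 × 10^9 m
Vis-viva: v² = GM (2/r − 1/a)
vₚ² = 3.986 × 10^14 × (4 × 10^-9 − 6.66667 × 10^-10) = 1.32867 × 10^6 m²/s²
vₚ = 1152.68 m/s ≈ 1.153 km/s
vₐ² = 3.986 × 10^14 × (8 × 10^-10 − 6.66667 × 10^-10) = 53146.7 m²/s²
vₐ = 230.536 m/s ≈ 230.5 m/s

Final answer: vₚ = 1.153 km/s, vₐ = 230.5 m/s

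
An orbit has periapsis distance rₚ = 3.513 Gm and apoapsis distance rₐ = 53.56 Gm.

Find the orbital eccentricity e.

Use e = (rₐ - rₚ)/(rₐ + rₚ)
rₚ = 3.513 Gm = 3.513 × 10^9 m
rₐ = 53.56 Gm = 5.356 × 10^10 m
rₐ − rₚ = 5.0047 × 10^10 m
rₐ + rₚ = 5.7073 × 10^10 m
e = (rₐ − rₚ)/(rₐ + rₚ) = 0.876895

Final answer: e = 0.8769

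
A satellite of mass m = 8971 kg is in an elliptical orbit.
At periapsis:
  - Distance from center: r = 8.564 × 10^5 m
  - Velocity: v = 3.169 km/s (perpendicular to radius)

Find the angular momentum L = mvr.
r = 8.564 × 10^5 m
v = 3.169 km/s = 3169 m/s
vr = 3169 × 856400 = 2.71393 × 10^9 m²/s
L = m × vr = 8971 × 2.71393 × 10^9 = 2.43467 × 10^13 kg·m²/s ≈ 2.435 × 10^13 kg·m²/s

Final answer: L = 2.435 × 10^13 kg·m²/s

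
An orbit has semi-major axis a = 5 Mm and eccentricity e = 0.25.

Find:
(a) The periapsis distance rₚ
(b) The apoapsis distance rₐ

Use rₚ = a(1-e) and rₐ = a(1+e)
a = 5 Mm = 5 × 10^6 m
e = 0.25:  1 − e = 0.75,  1 + e = 1.25
(a) rₚ = a(1 − e) = 5 × 10^6 m × 0.75 = 3.75 × 10^6 m ≈ 3.75 Mm
(b) rₐ = a(1 + e) = 5 × 10^6 m × 1.25 = 6.25 × 10^6 m ≈ 6.25 Mm

Final answer:
(a) rₚ = 3.75 Mm
(b) rₐ = 6.25 Mm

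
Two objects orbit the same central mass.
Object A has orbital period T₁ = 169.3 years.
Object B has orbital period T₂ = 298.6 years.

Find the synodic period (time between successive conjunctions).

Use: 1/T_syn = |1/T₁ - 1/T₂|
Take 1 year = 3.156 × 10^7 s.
T₁ = 169.3 years = 5.34311 × 10^9 s
T₂ = 298.6 years = 9.42382 × 10^9 s
1/T₁ = 1.87157 × 10^-10 s⁻¹
1/T₂ = 1.06114 × 10^-10 s⁻¹
|1/T₁ − 1/T₂| = 8.10429 × 10^-11 s⁻¹
T_syn = 1 / |1/T₁ − 1/T₂| = 1.23391 × 10^10 s ≈ 391 years

Final answer: T_syn = 391 years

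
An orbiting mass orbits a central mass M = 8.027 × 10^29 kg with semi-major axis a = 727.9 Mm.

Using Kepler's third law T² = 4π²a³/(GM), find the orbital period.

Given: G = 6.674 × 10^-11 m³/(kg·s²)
M = 8.027 × 10^29 kg
GM = G × M = 6.674 × 10^-11 × 8.027 × 10^29 = 5.35722 × 10^19 m³/s²
a = 727.9 Mm = 7.279 × 10^8 m
a³ = 3.85669 × 10^26 m³
T = 2π √(a³/GM) = 2π √((3.85669 × 10^26) / (5.35722 × 10^19)) = 2π × 2683.11 s
T = 16858.5 s ≈ 4.683 hours

Final answer: 4.683 hours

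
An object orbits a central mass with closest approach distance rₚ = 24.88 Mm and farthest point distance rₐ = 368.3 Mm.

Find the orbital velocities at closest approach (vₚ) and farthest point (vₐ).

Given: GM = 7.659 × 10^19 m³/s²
rₚ = 24.88 Mm = 2.488 × 10^7 m
rₐ = 368.3 Mm = 3.683 × 10^8 m
GM = 7.659 × 10^19 m³/s²
a = (rₚ + rₐ)/2 = 1.9659 × 10^8 m
Vis-viva: v² = GM (2/r − 1/a)
vₚ² = 7.659 × 10^19 × (8.03859 × 10^-8 − 5.08673 × 10^-9) = 5.76716 × 10^12 m²/s²
vₚ = 2.40149 × 10^6 m/s ≈ 2401 km/s
vₐ² = 7.659 × 10^19 × (5.43036 × 10^-9 − 5.08673 × 10^-9) = 2.63184 × 10^10 m²/s²
vₐ = 162229 m/s ≈ 162.2 km/s

Final answer: vₚ = 2401 km/s, vₐ = 162.2 km/s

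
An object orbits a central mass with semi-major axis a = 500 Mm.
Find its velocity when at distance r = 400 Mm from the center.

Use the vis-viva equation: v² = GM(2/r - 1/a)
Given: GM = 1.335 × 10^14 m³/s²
a = 500 Mm = 5 × 10^8 m
r = 400 Mm = 4 × 10^8 m
GM = 1.335 × 10^14 m³/s²
2/r − 1/a = 5 × 10^-9 − 2 × 10^-9 = 3 × 10^-9 m⁻¹
v² = GM (2/r − 1/a) = 400500 m²/s²
v = 632.851 m/s ≈ 632.9 m/s

Final answer: 632.9 m/s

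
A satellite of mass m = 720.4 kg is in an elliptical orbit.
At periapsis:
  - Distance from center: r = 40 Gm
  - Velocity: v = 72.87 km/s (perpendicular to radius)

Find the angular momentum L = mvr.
r = 40 Gm = 4 × 10^10 m
v = 72.87 km/s = 72870 m/s
vr = 72870 × 4 × 10^10 = 2.9148 × 10^15 m²/s
L = m × vr = 720.4 × 2.9148 × 10^15 = 2.09982 × 10^18 kg·m²/s ≈ 2.1 × 10^18 kg·m²/s

Final answer: L = 2.1 × 10^18 kg·m²/s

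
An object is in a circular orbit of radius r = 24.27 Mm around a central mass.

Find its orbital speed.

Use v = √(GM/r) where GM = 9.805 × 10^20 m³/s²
r = 24.27 Mm = 2.427 × 10^7 m
GM = 9.805 × 10^20 m³/s²
GM/r = (9.805 × 10^20) / (2.427 × 10^7) = 4.03997 × 10^13 m²/s²
v = √(GM/r) = 6.35607 × 10^6 m/s ≈ 6356 km/s

Final answer: 6356 km/s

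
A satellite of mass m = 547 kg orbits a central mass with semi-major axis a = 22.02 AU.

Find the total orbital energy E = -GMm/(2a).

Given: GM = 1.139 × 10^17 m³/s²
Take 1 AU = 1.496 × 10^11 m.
a = 22.02 AU = 3.29419 × 10^12 m
GM = 1.139 × 10^17 m³/s²
2a = 6.58838 × 10^12 m
GMm = 1.139 × 10^17 × 547 = 6.23033 × 10^19 m³·kg/s²
E = −GMm/(2a) = -9.45654 × 10^6 J ≈ -9.457 MJ

Final answer: -9.457 MJ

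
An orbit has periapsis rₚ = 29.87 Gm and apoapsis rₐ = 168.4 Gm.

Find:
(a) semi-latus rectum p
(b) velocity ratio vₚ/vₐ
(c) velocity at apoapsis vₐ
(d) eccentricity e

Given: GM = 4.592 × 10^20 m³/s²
rₚ = 29.87 Gm = 2.987 × 10^10 m
rₐ = 168.4 Gm = 1.684 × 10^11 m
GM = 4.592 × 10^20 m³/s²
a = (rₚ + rₐ)/2 = 9.9135 × 10^10 m
e = (rₐ − rₚ)/(rₐ + rₚ) = (1.3853 × 10^11) / (1.9827 × 10^11) = 0.698694
(a) 1 − e² = 0.511827;  p = a(1 − e²) = 9.9135 × 10^10 × 0.511827 = 5.074 × 10^10 m ≈ 50.74 Gm
(b) vₚ/vₐ = rₐ/rₚ (angular momentum) = (1.684 × 10^11) / (2.987 × 10^10) = 5.63776 ≈ 5.638
(c) vₐ² = GM (2/rₐ − 1/a) = 4.592 × 10^20 × (1.18765 × 10^-11 − 1.00873 × 10^-11) = 8.21614 × 10^8 m²/s²;  vₐ = 28663.8 m/s ≈ 28.66 km/s
(d) e = 0.698694 ≈ 0.6987

Final answer:
(a) semi-latus rectum p = 50.74 Gm
(b) velocity ratio vₚ/vₐ = 5.638
(c) velocity at apoapsis vₐ = 28.66 km/s
(d) eccentricity e = 0.6987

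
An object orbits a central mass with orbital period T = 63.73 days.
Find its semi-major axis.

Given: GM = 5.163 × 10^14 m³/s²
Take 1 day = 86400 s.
T = 63.73 days = 5.50627 × 10^6 s
GM = 5.163 × 10^14 m³/s²
Kepler's third law: a³ = GM T² / (4π²)
T² = 3.0319 × 10^13 s²
a³ = (5.163 × 10^14) × (3.0319 × 10^13) / (4π²) = 3.96513 × 10^26 m³
a = (a³)^(1/3) = 7.34659 × 10^8 m ≈ 734.7 Mm

Final answer: 734.7 Mm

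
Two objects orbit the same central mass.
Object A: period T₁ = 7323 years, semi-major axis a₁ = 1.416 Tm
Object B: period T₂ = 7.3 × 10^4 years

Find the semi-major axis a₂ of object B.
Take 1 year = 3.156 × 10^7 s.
T₁ = 7323 years = 2.31114 × 10^11 s
T₂ = 7.3 × 10^4 years = 2.30388 × 10^12 s
a₁ = 1.416 Tm = 1.416 × 10^12 m
Kepler's third law: (T₂/T₁)² = (a₂/a₁)³  ⇒  a₂ = a₁ (T₂/T₁)^(2/3)
T₂/T₁ = 9.96859
(T₂/T₁)^(2/3) = 4.63186
a₂ = 1.416 × 10^12 m × 4.63186 = 6.55872 × 10^12 m ≈ 6.559 Tm

Final answer: a₂ = 6.559 Tm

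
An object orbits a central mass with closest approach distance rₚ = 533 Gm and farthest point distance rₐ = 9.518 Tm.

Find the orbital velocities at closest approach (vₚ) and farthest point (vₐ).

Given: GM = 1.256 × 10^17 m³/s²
rₚ = 533 Gm = 5.33 × 10^11 m
rₐ = 9.518 Tm = 9.518 × 10^12 m
GM = 1.256 × 10^17 m³/s²
a = (rₚ + rₐ)/2 = 5.0255 × 10^12 m
Vis-viva: v² = GM (2/r − 1/a)
vₚ² = 1.256 × 10^17 × (3.75235 × 10^-12 − 1.98985 × 10^-13) = 446302 m²/s²
vₚ = 668.058 m/s ≈ 668.1 m/s
vₐ² = 1.256 × 10^17 × (2.10128 × 10^-13 − 1.98985 × 10^-13) = 1399.56 m²/s²
vₐ = 37.4107 m/s ≈ 37.41 m/s

Final answer: vₚ = 668.1 m/s, vₐ = 37.41 m/s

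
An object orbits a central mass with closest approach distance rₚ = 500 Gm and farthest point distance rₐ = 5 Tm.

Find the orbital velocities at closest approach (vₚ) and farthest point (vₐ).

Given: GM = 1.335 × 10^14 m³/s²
rₚ = 500 Gm = 5 × 10^11 m
rₐ = 5 Tm = 5 × 10^12 m
GM = 1.335 × 10^14 m³/s²
a = (rₚ + rₐ)/2 = 2.75 × 10^12 m
Vis-viva: v² = GM (2/r − 1/a)
vₚ² = 1.335 × 10^14 × (4 × 10^-12 − 3.63636 × 10^-13) = 485.455 m²/s²
vₚ = 22.033 m/s ≈ 22.03 m/s
vₐ² = 1.335 × 10^14 × (4 × 10^-13 − 3.63636 × 10^-13) = 4.85455 m²/s²
vₐ = 2.2033 m/s ≈ 2.203 m/s

Final answer: vₚ = 22.03 m/s, vₐ = 2.203 m/s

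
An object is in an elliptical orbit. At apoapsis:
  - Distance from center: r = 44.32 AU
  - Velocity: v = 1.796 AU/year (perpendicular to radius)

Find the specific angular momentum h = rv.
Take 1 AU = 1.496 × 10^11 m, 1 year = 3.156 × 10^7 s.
r = 44.32 AU = 6.63027 × 10^12 m
v = 1.796 AU/year = 8513.36 m/s
h = rv = 6.63027 × 10^12 × 8513.36 = 5.64459 × 10^16 m²/s ≈ 5.645 × 10^16 m²/s

Final answer: h = 5.645 × 10^16 m²/s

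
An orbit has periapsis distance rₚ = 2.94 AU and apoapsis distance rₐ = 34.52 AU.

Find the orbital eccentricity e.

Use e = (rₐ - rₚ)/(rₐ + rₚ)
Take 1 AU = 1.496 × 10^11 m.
rₚ = 2.94 AU = 4.39824 × 10^11 m
rₐ = 34.52 AU = 5.16419 × 10^12 m
rₐ − rₚ = 4.72437 × 10^12 m
rₐ + rₚ = 5.60402 × 10^12 m
e = (rₐ − rₚ)/(rₐ + rₚ) = 0.843033

Final answer: e = 0.843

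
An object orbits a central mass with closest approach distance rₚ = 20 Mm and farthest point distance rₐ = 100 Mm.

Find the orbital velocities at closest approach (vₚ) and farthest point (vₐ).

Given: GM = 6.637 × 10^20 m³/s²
rₚ = 20 Mm = 2 × 10^7 m
rₐ = 100 Mm = 1 × 10^8 m
GM = 6.637 × 10^20 m³/s²
a = (rₚ + rₐ)/2 = 6 × 10^7 m
Vis-viva: v² = GM (2/r − 1/a)
vₚ² = 6.637 × 10^20 × (1 × 10^-7 − 1.66667 × 10^-8) = 5.53083 × 10^13 m²/s²
vₚ = 7.43696 × 10^6 m/s ≈ 7437 km/s
vₐ² = 6.637 × 10^20 × (2 × 10^-8 − 1.66667 × 10^-8) = 2.21233 × 10^12 m²/s²
vₐ = 1.48739 × 10^6 m/s ≈ 1487 km/s

Final answer: vₚ = 7437 km/s, vₐ = 1487 km/s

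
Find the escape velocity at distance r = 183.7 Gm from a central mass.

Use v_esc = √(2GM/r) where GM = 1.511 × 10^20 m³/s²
r = 183.7 Gm = 1.837 × 10^11 m
GM = 1.511 × 10^20 m³/s²
2GM/r = 2 × (1.511 × 10^20) / (1.837 × 10^11) = 1.64507 × 10^9 m²/s²
v_esc = √(2GM/r) = 40559.5 m/s ≈ 40.56 km/s

Final answer: 40.56 km/s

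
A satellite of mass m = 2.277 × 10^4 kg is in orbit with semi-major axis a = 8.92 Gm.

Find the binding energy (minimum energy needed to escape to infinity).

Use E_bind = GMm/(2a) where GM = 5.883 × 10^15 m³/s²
a = 8.92 Gm = 8.92 × 10^9 m
GM = 5.883 × 10^15 m³/s²
m = 2.277 × 10^4 kg
GMm = 5.883 × 10^15 × 22770 = 1.33956 × 10^20 m³·kg/s²
2a = 1.784 × 10^10 m
E_bind = GMm/(2a) = 7.50874 × 10^9 J ≈ 7.509 GJ

Final answer: 7.509 GJ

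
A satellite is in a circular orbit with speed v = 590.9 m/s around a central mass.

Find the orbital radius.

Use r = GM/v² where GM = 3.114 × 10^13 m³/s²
v = 590.9 m/s
GM = 3.114 × 10^13 m³/s²
v² = 349163 m²/s²
r = GM/v² = (3.114 × 10^13) / 349163 = 8.91848 × 10^7 m ≈ 8.918 × 10^7 m

Final answer: 8.918 × 10^7 m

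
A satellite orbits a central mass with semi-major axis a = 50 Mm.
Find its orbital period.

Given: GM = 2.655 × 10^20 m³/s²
a = 50 Mm = 5 × 10^7 m
GM = 2.655 × 10^20 m³/s²
a³ = 1.25 × 10^23 m³
T = 2π √(a³/GM) = 2π √((1.25 × 10^23) / (2.655 × 10^20)) = 2π × 21.6982 s
T = 136.334 s ≈ 2.272 minutes

Final answer: 2.272 minutes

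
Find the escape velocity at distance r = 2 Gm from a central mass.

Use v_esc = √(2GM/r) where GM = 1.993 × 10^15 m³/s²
r = 2 Gm = 2 × 10^9 m
GM = 1.993 × 10^15 m³/s²
2GM/r = 2 × (1.993 × 10^15) / (2 × 10^9) = 1.993 × 10^6 m²/s²
v_esc = √(2GM/r) = 1411.74 m/s ≈ 1.412 km/s

Final answer: 1.412 km/s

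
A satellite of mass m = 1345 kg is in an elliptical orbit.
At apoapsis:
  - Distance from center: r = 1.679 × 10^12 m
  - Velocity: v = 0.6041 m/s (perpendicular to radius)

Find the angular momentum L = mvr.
r = 1.679 × 10^12 m
v = 0.6041 m/s
vr = 0.6041 × 1.679 × 10^12 = 1.01428 × 10^12 m²/s
L = m × vr = 1345 × 1.01428 × 10^12 = 1.36421 × 10^15 kg·m²/s ≈ 1.364 × 10^15 kg·m²/s

Final answer: L = 1.364 × 10^15 kg·m²/s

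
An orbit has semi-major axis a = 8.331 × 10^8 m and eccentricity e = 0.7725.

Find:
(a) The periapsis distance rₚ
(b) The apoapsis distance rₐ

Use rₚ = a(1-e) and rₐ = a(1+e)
a = 8.331 × 10^8 m
e = 0.7725:  1 − e = 0.2275,  1 + e = 1.7725
(a) rₚ = a(1 − e) = 8.331 × 10^8 m × 0.2275 = 1.8953 × 10^8 m ≈ 1.895 × 10^8 m
(b) rₐ = a(1 + e) = 8.331 × 10^8 m × 1.7725 = 1.47667 × 10^9 m ≈ 1.477 × 10^9 m

Final answer:
(a) rₚ = 1.895 × 10^8 m
(b) rₐ = 1.477 × 10^9 m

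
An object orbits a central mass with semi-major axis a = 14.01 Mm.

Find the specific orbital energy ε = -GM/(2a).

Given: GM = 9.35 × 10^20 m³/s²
a = 14.01 Mm = 1.401 × 10^7 m
GM = 9.35 × 10^20 m³/s²
2a = 2.802 × 10^7 m
ε = −GM/(2a) = -3.3369 × 10^13 J/kg ≈ -3.337 × 10^4 GJ/kg

Final answer: -3.337 × 10^4 GJ/kg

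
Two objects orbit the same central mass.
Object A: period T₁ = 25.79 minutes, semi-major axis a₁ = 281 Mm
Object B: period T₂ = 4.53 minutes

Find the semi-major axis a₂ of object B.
T₁ = 25.79 minutes = 1547.4 s
T₂ = 4.53 minutes = 271.8 s
a₁ = 281 Mm = 2.81 × 10^8 m
Kepler's third law: (T₂/T₁)² = (a₂/a₁)³  ⇒  a₂ = a₁ (T₂/T₁)^(2/3)
T₂/T₁ = 0.175649
(T₂/T₁)^(2/3) = 0.31364
a₂ = 2.81 × 10^8 m × 0.31364 = 8.81328 × 10^7 m ≈ 88.13 Mm

Final answer: a₂ = 88.13 Mm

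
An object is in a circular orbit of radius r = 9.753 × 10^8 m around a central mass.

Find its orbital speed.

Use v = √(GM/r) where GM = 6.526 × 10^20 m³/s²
r = 9.753 × 10^8 m
GM = 6.526 × 10^20 m³/s²
GM/r = (6.526 × 10^20) / (9.753 × 10^8) = 6.69127 × 10^11 m²/s²
v = √(GM/r) = 818002 m/s ≈ 818 km/s

Final answer: 818 km/s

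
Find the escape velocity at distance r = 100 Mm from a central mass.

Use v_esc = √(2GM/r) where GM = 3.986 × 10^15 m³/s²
r = 100 Mm = 1 × 10^8 m
GM = 3.986 × 10^15 m³/s²
2GM/r = 2 × (3.986 × 10^15) / (1 × 10^8) = 7.972 × 10^7 m²/s²
v_esc = √(2GM/r) = 8928.61 m/s ≈ 8.929 km/s

Final answer: 8.929 km/s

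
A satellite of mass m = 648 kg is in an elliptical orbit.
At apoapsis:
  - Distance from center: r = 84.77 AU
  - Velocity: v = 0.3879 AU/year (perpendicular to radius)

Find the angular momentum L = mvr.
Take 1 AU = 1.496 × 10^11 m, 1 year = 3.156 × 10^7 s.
r = 84.77 AU = 1.26816 × 10^13 m
v = 0.3879 AU/year = 1838.71 m/s
vr = 1838.71 × 1.26816 × 10^13 = 2.33178 × 10^16 m²/s
L = m × vr = 648 × 2.33178 × 10^16 = 1.511 × 10^19 kg·m²/s ≈ 1.511 × 10^19 kg·m²/s

Final answer: L = 1.511 × 10^19 kg·m²/s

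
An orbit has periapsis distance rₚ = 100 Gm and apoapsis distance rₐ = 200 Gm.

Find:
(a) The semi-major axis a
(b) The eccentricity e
rₚ = 100 Gm = 1 × 10^11 m
rₐ = 200 Gm = 2 × 10^11 m
(a) a = (rₚ + rₐ)/2 = 1.5 × 10^11 m ≈ 150 Gm
(b) e = (rₐ − rₚ)/(rₐ + rₚ) = (1 × 10^11) / (3 × 10^11) = 0.333333

Final answer:
(a) a = 150 Gm
(b) e = 0.3333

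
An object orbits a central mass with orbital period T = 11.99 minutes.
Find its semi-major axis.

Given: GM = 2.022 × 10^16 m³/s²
T = 11.99 minutes = 719.4 s
GM = 2.022 × 10^16 m³/s²
Kepler's third law: a³ = GM T² / (4π²)
T² = 517536 s²
a³ = (2.022 × 10^16) × 517536 / (4π²) = 2.65071 × 10^20 m³
a = (a³)^(1/3) = 6.42373 × 10^6 m ≈ 6.424 Mm

Final answer: 6.424 Mm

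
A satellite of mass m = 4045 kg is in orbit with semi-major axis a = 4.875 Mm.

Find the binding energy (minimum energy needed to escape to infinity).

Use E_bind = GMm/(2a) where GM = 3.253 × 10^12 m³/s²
a = 4.875 Mm = 4.875 × 10^6 m
GM = 3.253 × 10^12 m³/s²
m = 4045 kg
GMm = 3.253 × 10^12 × 4045 = 1.31584 × 10^16 m³·kg/s²
2a = 9.75 × 10^6 m
E_bind = GMm/(2a) = 1.34958 × 10^9 J ≈ 1.35 GJ

Final answer: 1.35 GJ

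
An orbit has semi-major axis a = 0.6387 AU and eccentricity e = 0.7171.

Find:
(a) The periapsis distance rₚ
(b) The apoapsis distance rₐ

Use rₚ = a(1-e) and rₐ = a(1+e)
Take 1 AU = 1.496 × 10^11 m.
a = 0.6387 AU = 9.55495 × 10^10 m
e = 0.7171:  1 − e = 0.2829,  1 + e = 1.7171
(a) rₚ = a(1 − e) = 9.55495 × 10^10 m × 0.2829 = 2.7031 × 10^10 m ≈ 0.1807 AU
(b) rₐ = a(1 + e) = 9.55495 × 10^10 m × 1.7171 = 1.64068 × 10^11 m ≈ 1.097 AU

Final answer:
(a) rₚ = 0.1807 AU
(b) rₐ = 1.097 AU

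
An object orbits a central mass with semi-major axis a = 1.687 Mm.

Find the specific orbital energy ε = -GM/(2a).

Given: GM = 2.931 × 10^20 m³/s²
a = 1.687 Mm = 1.687 × 10^6 m
GM = 2.931 × 10^20 m³/s²
2a = 3.374 × 10^6 m
ε = −GM/(2a) = -8.68702 × 10^13 J/kg ≈ -8.687 × 10^4 GJ/kg

Final answer: -8.687 × 10^4 GJ/kg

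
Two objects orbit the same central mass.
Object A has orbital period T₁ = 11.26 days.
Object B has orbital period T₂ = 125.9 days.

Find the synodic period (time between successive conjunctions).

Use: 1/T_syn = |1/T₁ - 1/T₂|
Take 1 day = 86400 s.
T₁ = 11.26 days = 972864 s
T₂ = 125.9 days = 1.08778 × 10^7 s
1/T₁ = 1.02789 × 10^-6 s⁻¹
1/T₂ = 9.19307 × 10^-8 s⁻¹
|1/T₁ − 1/T₂| = 9.35962 × 10^-7 s⁻¹
T_syn = 1 / |1/T₁ − 1/T₂| = 1.06842 × 10^6 s ≈ 12.37 days

Final answer: T_syn = 12.37 days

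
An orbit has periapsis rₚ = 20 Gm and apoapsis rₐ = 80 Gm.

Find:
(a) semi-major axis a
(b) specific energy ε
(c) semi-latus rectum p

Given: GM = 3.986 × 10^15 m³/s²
rₚ = 20 Gm = 2 × 10^10 m
rₐ = 80 Gm = 8 × 10^10 m
GM = 3.986 × 10^15 m³/s²
a = (rₚ + rₐ)/2 = 5 × 10^10 m
e = (rₐ − rₚ)/(rₐ + rₚ) = (6 × 10^10) / (1 × 10^11) = 0.6
(a) a = 5 × 10^10 m ≈ 50 Gm
(b) 2a = 1 × 10^11 m;  ε = −GM/(2a) = -39860 J/kg ≈ -39.86 kJ/kg
(c) 1 − e² = 0.64;  p = a(1 − e²) = 5 × 10^10 × 0.64 = 3.2 × 10^10 m ≈ 32 Gm

Final answer:
(a) semi-major axis a = 50 Gm
(b) specific energy ε = -39.86 kJ/kg
(c) semi-latus rectum p = 32 Gm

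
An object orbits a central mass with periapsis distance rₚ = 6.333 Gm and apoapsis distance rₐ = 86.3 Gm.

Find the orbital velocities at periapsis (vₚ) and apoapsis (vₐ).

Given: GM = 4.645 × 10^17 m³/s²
rₚ = 6.333 Gm = 6.333 × 10^9 m
rₐ = 86.3 Gm = 8.63 × 10^10 m
GM = 4.645 × 10^17 m³/s²
a = (rₚ + rₐ)/2 = 4.63165 × 10^10 m
Vis-viva: v² = GM (2/r − 1/a)
vₚ² = 4.645 × 10^17 × (3.15806 × 10^-10 − 2.15906 × 10^-11) = 1.36663 × 10^8 m²/s²
vₚ = 11690.3 m/s ≈ 11.69 km/s
vₐ² = 4.645 × 10^17 × (2.3175 × 10^-11 − 2.15906 × 10^-11) = 735951 m²/s²
vₐ = 857.876 m/s ≈ 857.9 m/s

Final answer: vₚ = 11.69 km/s, vₐ = 857.9 m/s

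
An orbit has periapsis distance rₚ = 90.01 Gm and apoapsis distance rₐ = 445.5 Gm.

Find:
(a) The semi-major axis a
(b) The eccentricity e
rₚ = 90.01 Gm = 9.001 × 10^10 m
rₐ = 445.5 Gm = 4.455 × 10^11 m
(a) a = (rₚ + rₐ)/2 = 2.67755 × 10^11 m ≈ 267.8 Gm
(b) e = (rₐ − rₚ)/(rₐ + rₚ) = (3.5549 × 10^11) / (5.3551 × 10^11) = 0.663834

Final answer:
(a) a = 267.8 Gm
(b) e = 0.6638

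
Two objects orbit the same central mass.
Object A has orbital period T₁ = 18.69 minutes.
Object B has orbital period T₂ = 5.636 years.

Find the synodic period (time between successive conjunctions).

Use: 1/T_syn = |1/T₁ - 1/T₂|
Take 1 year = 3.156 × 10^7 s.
T₁ = 18.69 minutes = 1121.4 s
T₂ = 5.636 years = 1.77872 × 10^8 s
1/T₁ = 0.000891742 s⁻¹
1/T₂ = 5.62202 × 10^-9 s⁻¹
|1/T₁ − 1/T₂| = 0.000891737 s⁻¹
T_syn = 1 / |1/T₁ − 1/T₂| = 1121.41 s ≈ 18.69 minutes

Final answer: T_syn = 18.69 minutes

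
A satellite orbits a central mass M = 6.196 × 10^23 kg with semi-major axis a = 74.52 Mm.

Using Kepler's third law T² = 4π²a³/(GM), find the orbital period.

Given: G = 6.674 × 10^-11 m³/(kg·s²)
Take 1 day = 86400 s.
M = 6.196 × 10^23 kg
GM = G × M = 6.674 × 10^-11 × 6.196 × 10^23 = 4.13521 × 10^13 m³/s²
a = 74.52 Mm = 7.452 × 10^7 m
a³ = 4.13827 × 10^23 m³
T = 2π √(a³/GM) = 2π √((4.13827 × 10^23) / (4.13521 × 10^13)) = 2π × 100037 s
T = 628551 s ≈ 7.275 days

Final answer: 7.275 days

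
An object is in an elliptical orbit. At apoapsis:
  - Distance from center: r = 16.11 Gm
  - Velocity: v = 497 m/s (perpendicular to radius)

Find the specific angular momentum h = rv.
r = 16.11 Gm = 1.611 × 10^10 m
v = 497 m/s
h = rv = 1.611 × 10^10 × 497 = 8.00667 × 10^12 m²/s ≈ 8.007 × 10^12 m²/s

Final answer: h = 8.007 × 10^12 m²/s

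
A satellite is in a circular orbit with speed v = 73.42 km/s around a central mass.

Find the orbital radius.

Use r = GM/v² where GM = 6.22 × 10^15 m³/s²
v = 73.42 km/s = 73420 m/s
GM = 6.22 × 10^15 m³/s²
v² = 5.3905 × 10^9 m²/s²
r = GM/v² = (6.22 × 10^15) / (5.3905 × 10^9) = 1.15388 × 10^6 m ≈ 1.154 Mm

Final answer: 1.154 Mm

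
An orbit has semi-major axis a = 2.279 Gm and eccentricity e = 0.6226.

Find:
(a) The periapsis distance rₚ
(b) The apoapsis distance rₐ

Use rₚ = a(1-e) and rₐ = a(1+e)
a = 2.279 Gm = 2.279 × 10^9 m
e = 0.6226:  1 − e = 0.3774,  1 + e = 1.6226
(a) rₚ = a(1 − e) = 2.279 × 10^9 m × 0.3774 = 8.60095 × 10^8 m ≈ 860.1 Mm
(b) rₐ = a(1 + e) = 2.279 × 10^9 m × 1.6226 = 3.69791 × 10^9 m ≈ 3.698 Gm

Final answer:
(a) rₚ = 860.1 Mm
(b) rₐ = 3.698 Gm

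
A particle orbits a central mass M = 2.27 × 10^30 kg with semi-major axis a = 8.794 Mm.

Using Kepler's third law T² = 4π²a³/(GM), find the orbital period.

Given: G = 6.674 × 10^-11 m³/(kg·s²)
M = 2.27 × 10^30 kg
GM = G × M = 6.674 × 10^-11 × 2.27 × 10^30 = 1.515 × 10^20 m³/s²
a = 8.794 Mm = 8.794 × 10^6 m
a³ = 6.80079 × 10^20 m³
T = 2π √(a³/GM) = 2π √((6.80079 × 10^20) / (1.515 × 10^20)) = 2π × 2.11872 s
T = 13.3123 s ≈ 13.31 seconds

Final answer: 13.31 seconds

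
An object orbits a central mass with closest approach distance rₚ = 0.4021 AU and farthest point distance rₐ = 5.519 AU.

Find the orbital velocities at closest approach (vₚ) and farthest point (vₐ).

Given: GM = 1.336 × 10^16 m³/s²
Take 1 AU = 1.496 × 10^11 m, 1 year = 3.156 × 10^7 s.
rₚ = 0.4021 AU = 6.01542 × 10^10 m
rₐ = 5.519 AU = 8.25642 × 10^11 m
GM = 1.336 × 10^16 m³/s²
a = (rₚ + rₐ)/2 = 4.42898 × 10^11 m
Vis-viva: v² = GM (2/r − 1/a)
vₚ² = 1.336 × 10^16 × (3.32479 × 10^-11 − 2.25785 × 10^-12) = 414027 m²/s²
vₚ = 643.449 m/s ≈ 0.1357 AU/year
vₐ² = 1.336 × 10^16 × (2.42236 × 10^-12 − 2.25785 × 10^-12) = 2197.74 m²/s²
vₐ = 46.8801 m/s ≈ 46.88 m/s

Final answer: vₚ = 0.1357 AU/year, vₐ = 46.88 m/s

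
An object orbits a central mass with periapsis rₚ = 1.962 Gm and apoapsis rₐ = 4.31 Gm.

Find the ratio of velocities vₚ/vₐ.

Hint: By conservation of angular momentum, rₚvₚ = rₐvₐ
rₚ = 1.962 Gm = 1.962 × 10^9 m
rₐ = 4.31 Gm = 4.31 × 10^9 m
rₚvₚ = rₐvₐ  ⇒  vₚ/vₐ = rₐ/rₚ
vₚ/vₐ = (4.31 × 10^9) / (1.962 × 10^9) = 2.19674

Final answer: vₚ/vₐ = 2.197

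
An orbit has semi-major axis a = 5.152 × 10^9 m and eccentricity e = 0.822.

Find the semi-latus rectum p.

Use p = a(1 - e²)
a = 5.152 × 10^9 m
e = 0.822,  e² = 0.675684,  1 − e² = 0.324316
p = a(1 − e²) = 5.152 × 10^9 m × 0.324316 = 1.67088 × 10^9 m ≈ 1.671 × 10^9 m

Final answer: p = 1.671 × 10^9 m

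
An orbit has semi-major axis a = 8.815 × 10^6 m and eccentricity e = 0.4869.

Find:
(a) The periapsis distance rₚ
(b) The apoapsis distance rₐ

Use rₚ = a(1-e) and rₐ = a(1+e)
a = 8.815 × 10^6 m
e = 0.4869:  1 − e = 0.5131,  1 + e = 1.4869
(a) rₚ = a(1 − e) = 8.815 × 10^6 m × 0.5131 = 4.52298 × 10^6 m ≈ 4.523 × 10^6 m
(b) rₐ = a(1 + e) = 8.815 × 10^6 m × 1.4869 = 1.3107 × 10^7 m ≈ 1.311 × 10^7 m

Final answer:
(a) rₚ = 4.523 × 10^6 m
(b) rₐ = 1.311 × 10^7 m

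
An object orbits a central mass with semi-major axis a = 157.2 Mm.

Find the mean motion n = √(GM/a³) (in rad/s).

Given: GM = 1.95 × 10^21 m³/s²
a = 157.2 Mm = 1.572 × 10^8 m
GM = 1.95 × 10^21 m³/s²
a³ = 3.8847 × 10^24 m³
GM/a³ = (1.95 × 10^21) / (3.8847 × 10^24) = 0.000501969 s⁻²
n = √(GM/a³) = 0.0224047 rad/s ≈ 0.0224 rad/s

Final answer: n = 0.0224 rad/s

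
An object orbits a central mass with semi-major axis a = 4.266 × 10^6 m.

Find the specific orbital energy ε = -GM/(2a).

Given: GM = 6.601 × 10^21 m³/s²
a = 4.266 × 10^6 m
GM = 6.601 × 10^21 m³/s²
2a = 8.532 × 10^6 m
ε = −GM/(2a) = -7.73676 × 10^14 J/kg ≈ -7.737 × 10^5 GJ/kg

Final answer: -7.737 × 10^5 GJ/kg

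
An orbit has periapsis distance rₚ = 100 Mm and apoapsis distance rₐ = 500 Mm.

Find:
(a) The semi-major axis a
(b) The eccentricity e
rₚ = 100 Mm = 1 × 10^8 m
rₐ = 500 Mm = 5 × 10^8 m
(a) a = (rₚ + rₐ)/2 = 3 × 10^8 m ≈ 300 Mm
(b) e = (rₐ − rₚ)/(rₐ + rₚ) = (4 × 10^8) / (6 × 10^8) = 0.666667

Final answer:
(a) a = 300 Mm
(b) e = 0.6667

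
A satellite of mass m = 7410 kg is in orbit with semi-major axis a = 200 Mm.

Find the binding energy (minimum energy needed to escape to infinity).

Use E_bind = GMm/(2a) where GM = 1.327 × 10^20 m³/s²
a = 200 Mm = 2 × 10^8 m
GM = 1.327 × 10^20 m³/s²
m = 7410 kg
GMm = 1.327 × 10^20 × 7410 = 9.83307 × 10^23 m³·kg/s²
2a = 4 × 10^8 m
E_bind = GMm/(2a) = 2.45827 × 10^15 J ≈ 2.458 PJ

Final answer: 2.458 PJ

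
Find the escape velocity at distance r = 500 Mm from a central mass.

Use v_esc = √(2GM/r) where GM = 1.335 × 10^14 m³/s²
r = 500 Mm = 5 × 10^8 m
GM = 1.335 × 10^14 m³/s²
2GM/r = 2 × (1.335 × 10^14) / (5 × 10^8) = 534000 m²/s²
v_esc = √(2GM/r) = 730.753 m/s ≈ 730.8 m/s

Final answer: 730.8 m/s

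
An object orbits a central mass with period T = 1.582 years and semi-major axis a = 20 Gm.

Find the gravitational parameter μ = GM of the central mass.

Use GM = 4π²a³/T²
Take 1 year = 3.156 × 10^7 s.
T = 1.582 years = 4.99279 × 10^7 s
a = 20 Gm = 2 × 10^10 m
a³ = 8 × 10^30 m³
T² = 2.4928 × 10^15 s²
GM = 4π² × (8 × 10^30) / (2.4928 × 10^15) = 1.26696 × 10^17 m³/s²
GM ≈ 1.267 × 10^17 m³/s²

Final answer: GM = 1.267 × 10^17 m³/s²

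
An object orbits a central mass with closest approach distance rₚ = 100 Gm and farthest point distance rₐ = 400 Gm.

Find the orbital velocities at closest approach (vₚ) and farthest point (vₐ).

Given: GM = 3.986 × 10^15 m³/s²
rₚ = 100 Gm = 1 × 10^11 m
rₐ = 400 Gm = 4 × 10^11 m
GM = 3.986 × 10^15 m³/s²
a = (rₚ + rₐ)/2 = 2.5 × 10^11 m
Vis-viva: v² = GM (2/r − 1/a)
vₚ² = 3.986 × 10^15 × (2 × 10^-11 − 4 × 10^-12) = 63776 m²/s²
vₚ = 252.539 m/s ≈ 252.5 m/s
vₐ² = 3.986 × 10^15 × (5 × 10^-12 − 4 × 10^-12) = 3986 m²/s²
vₐ = 63.1348 m/s ≈ 63.13 m/s

Final answer: vₚ = 252.5 m/s, vₐ = 63.13 m/s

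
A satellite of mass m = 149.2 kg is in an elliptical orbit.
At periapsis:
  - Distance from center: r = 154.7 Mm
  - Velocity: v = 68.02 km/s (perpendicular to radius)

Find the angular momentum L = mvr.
r = 154.7 Mm = 1.547 × 10^8 m
v = 68.02 km/s = 68020 m/s
vr = 68020 × 1.547 × 10^8 = 1.05227 × 10^13 m²/s
L = m × vr = 149.2 × 1.05227 × 10^13 = 1.56999 × 10^15 kg·m²/s ≈ 1.57 × 10^15 kg·m²/s

Final answer: L = 1.57 × 10^15 kg·m²/s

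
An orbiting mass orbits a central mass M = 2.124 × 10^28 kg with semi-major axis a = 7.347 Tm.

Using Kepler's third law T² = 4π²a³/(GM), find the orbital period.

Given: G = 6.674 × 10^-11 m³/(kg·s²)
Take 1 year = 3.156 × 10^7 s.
M = 2.124 × 10^28 kg
GM = G × M = 6.674 × 10^-11 × 2.124 × 10^28 = 1.41756 × 10^18 m³/s²
a = 7.347 Tm = 7.347 × 10^12 m
a³ = 3.96579 × 10^38 m³
T = 2π √(a³/GM) = 2π √((3.96579 × 10^38) / (1.41756 × 10^18)) = 2π × 1.67261 × 10^10 s
T = 1.05093 × 10^11 s ≈ 3330 years

Final answer: 3330 years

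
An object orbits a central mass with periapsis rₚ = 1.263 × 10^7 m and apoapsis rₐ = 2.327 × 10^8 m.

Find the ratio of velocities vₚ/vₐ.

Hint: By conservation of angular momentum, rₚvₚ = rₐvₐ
rₚ = 1.263 × 10^7 m
rₐ = 2.327 × 10^8 m
rₚvₚ = rₐvₐ  ⇒  vₚ/vₐ = rₐ/rₚ
vₚ/vₐ = (2.327 × 10^8) / (1.263 × 10^7) = 18.4244

Final answer: vₚ/vₐ = 18.42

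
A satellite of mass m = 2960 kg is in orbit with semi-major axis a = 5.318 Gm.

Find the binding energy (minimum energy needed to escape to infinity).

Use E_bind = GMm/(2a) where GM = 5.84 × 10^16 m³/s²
a = 5.318 Gm = 5.318 × 10^9 m
GM = 5.84 × 10^16 m³/s²
m = 2960 kg
GMm = 5.84 × 10^16 × 2960 = 1.72864 × 10^20 m³·kg/s²
2a = 1.0636 × 10^10 m
E_bind = GMm/(2a) = 1.62527 × 10^10 J ≈ 16.25 GJ

Final answer: 16.25 GJ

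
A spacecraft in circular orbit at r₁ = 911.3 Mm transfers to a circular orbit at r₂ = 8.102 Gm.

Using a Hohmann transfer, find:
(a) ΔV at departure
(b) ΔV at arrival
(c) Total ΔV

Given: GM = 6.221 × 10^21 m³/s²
r₁ = 911.3 Mm = 9.113 × 10^8 m
r₂ = 8.102 Gm = 8.102 × 10^9 m
GM = 6.221 × 10^21 m³/s²
Transfer ellipse: a_t = (r₁ + r₂)/2 = 4.50665 × 10^9 m
Circular speed at r₁: v₁ = √(GM/r₁) = 2.61276 × 10^6 m/s
Transfer speed at r₁ (periapsis): v₁ₜ = √(GM(2/r₁ − 1/a_t)) = 3.50323 × 10^6 m/s
(a) ΔV₁ = v₁ₜ − v₁ = 890470 m/s ≈ 890.5 km/s
Circular speed at r₂: v₂ = √(GM/r₂) = 876262 m/s
Transfer speed at r₂ (apoapsis): v₂ₜ = √(GM(2/r₂ − 1/a_t)) = 394038 m/s
(b) ΔV₂ = v₂ − v₂ₜ = 482224 m/s ≈ 482.2 km/s
(c) ΔV_total = ΔV₁ + ΔV₂ = 1.37269 × 10^6 m/s ≈ 1373 km/s

Final answer:
(a) ΔV₁ = 890.5 km/s
(b) ΔV₂ = 482.2 km/s
(c) ΔV_total = 1373 km/s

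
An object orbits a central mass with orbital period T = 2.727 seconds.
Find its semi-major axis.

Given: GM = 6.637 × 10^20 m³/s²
T = 2.727 seconds
GM = 6.637 × 10^20 m³/s²
Kepler's third law: a³ = GM T² / (4π²)
T² = 7.43653 s²
a³ = (6.637 × 10^20) × 7.43653 / (4π²) = 1.25021 × 10^20 m³
a = (a³)^(1/3) = 5.00028 × 10^6 m ≈ 5 Mm

Final answer: 5 Mm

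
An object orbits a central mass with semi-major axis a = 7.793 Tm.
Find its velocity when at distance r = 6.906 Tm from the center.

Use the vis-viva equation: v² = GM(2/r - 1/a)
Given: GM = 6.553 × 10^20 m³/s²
a = 7.793 Tm = 7.793 × 10^12 m
r = 6.906 Tm = 6.906 × 10^12 m
GM = 6.553 × 10^20 m³/s²
2/r − 1/a = 2.89603 × 10^-13 − 1.2832 × 10^-13 = 1.61283 × 10^-13 m⁻¹
v² = GM (2/r − 1/a) = 1.05689 × 10^8 m²/s²
v = 10280.5 m/s ≈ 10.28 km/s

Final answer: 10.28 km/s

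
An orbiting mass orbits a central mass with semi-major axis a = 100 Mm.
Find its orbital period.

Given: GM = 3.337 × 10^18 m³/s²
a = 100 Mm = 1 × 10^8 m
GM = 3.337 × 10^18 m³/s²
a³ = 1 × 10^24 m³
T = 2π √(a³/GM) = 2π √((1 × 10^24) / (3.337 × 10^18)) = 2π × 547.422 s
T = 3439.55 s ≈ 57.33 minutes

Final answer: 57.33 minutes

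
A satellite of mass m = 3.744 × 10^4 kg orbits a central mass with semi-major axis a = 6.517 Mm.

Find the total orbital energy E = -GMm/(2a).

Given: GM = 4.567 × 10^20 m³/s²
a = 6.517 Mm = 6.517 × 10^6 m
GM = 4.567 × 10^20 m³/s²
2a = 1.3034 × 10^7 m
GMm = 4.567 × 10^20 × 37440 = 1.70988 × 10^25 m³·kg/s²
E = −GMm/(2a) = -1.31186 × 10^18 J ≈ -1.312 EJ

Final answer: -1.312 EJ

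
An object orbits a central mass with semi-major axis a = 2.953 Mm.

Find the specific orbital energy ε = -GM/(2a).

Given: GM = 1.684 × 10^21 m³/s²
a = 2.953 Mm = 2.953 × 10^6 m
GM = 1.684 × 10^21 m³/s²
2a = 5.906 × 10^6 m
ε = −GM/(2a) = -2.85134 × 10^14 J/kg ≈ -2.851 × 10^5 GJ/kg

Final answer: -2.851 × 10^5 GJ/kg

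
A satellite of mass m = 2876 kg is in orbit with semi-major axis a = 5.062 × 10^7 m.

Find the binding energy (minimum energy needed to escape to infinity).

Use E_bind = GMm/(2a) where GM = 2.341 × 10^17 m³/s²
a = 5.062 × 10^7 m
GM = 2.341 × 10^17 m³/s²
m = 2876 kg
GMm = 2.341 × 10^17 × 2876 = 6.73272 × 10^20 m³·kg/s²
2a = 1.0124 × 10^8 m
E_bind = GMm/(2a) = 6.65025 × 10^12 J ≈ 6.65 TJ

Final answer: 6.65 TJ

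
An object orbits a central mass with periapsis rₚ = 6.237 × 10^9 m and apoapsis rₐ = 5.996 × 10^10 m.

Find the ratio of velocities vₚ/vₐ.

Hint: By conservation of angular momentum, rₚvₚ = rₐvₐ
rₚ = 6.237 × 10^9 m
rₐ = 5.996 × 10^10 m
rₚvₚ = rₐvₐ  ⇒  vₚ/vₐ = rₐ/rₚ
vₚ/vₐ = (5.996 × 10^10) / (6.237 × 10^9) = 9.6136

Final answer: vₚ/vₐ = 9.614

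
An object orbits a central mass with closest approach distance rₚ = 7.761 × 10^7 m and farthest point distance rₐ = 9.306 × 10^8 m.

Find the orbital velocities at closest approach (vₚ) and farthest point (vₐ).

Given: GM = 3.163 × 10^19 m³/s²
rₚ = 7.761 × 10^7 m
rₐ = 9.306 × 10^8 m
GM = 3.163 × 10^19 m³/s²
a = (rₚ + rₐ)/2 = 5.04105 × 10^8 m
Vis-viva: v² = GM (2/r − 1/a)
vₚ² = 3.163 × 10^19 × (2.57699 × 10^-8 − 1.98371 × 10^-9) = 7.52356 × 10^11 m²/s²
vₚ = 867385 m/s ≈ 867.4 km/s
vₐ² = 3.163 × 10^19 × (2.14915 × 10^-9 − 1.98371 × 10^-9) = 5.23278 × 10^9 m²/s²
vₐ = 72338 m/s ≈ 72.34 km/s

Final answer: vₚ = 867.4 km/s, vₐ = 72.34 km/s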